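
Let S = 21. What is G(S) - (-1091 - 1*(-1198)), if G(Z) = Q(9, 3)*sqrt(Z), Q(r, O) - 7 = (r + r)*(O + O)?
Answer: -107 + 115*sqrt(21) ≈ 420.00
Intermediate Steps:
Q(r, O) = 7 + 4*O*r (Q(r, O) = 7 + (r + r)*(O + O) = 7 + (2*r)*(2*O) = 7 + 4*O*r)
G(Z) = 115*sqrt(Z) (G(Z) = (7 + 4*3*9)*sqrt(Z) = (7 + 108)*sqrt(Z) = 115*sqrt(Z))
G(S) - (-1091 - 1*(-1198)) = 115*sqrt(21) - (-1091 - 1*(-1198)) = 115*sqrt(21) - (-1091 + 1198) = 115*sqrt(21) - 1*107 = 115*sqrt(21) - 107 = -107 + 115*sqrt(21)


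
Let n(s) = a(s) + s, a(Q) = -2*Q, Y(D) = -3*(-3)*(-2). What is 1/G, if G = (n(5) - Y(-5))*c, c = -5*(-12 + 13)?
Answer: -1/65 ≈ -0.015385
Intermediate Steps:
Y(D) = -18 (Y(D) = 9*(-2) = -18)
n(s) = -s (n(s) = -2*s + s = -s)
c = -5 (c = -5*1 = -5)
G = -65 (G = (-1*5 - 1*(-18))*(-5) = (-5 + 18)*(-5) = 13*(-5) = -65)
1/G = 1/(-65) = -1/65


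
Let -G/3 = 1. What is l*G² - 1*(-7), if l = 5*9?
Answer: 412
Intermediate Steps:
l = 45
G = -3 (G = -3*1 = -3)
l*G² - 1*(-7) = 45*(-3)² - 1*(-7) = 45*9 + 7 = 405 + 7 = 412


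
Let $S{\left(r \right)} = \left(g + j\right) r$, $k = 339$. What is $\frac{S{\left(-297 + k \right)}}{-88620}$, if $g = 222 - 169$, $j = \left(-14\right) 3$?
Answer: $- \frac{11}{2110} \approx -0.0052133$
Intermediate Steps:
$j = -42$
$g = 53$ ($g = 222 - 169 = 53$)
$S{\left(r \right)} = 11 r$ ($S{\left(r \right)} = \left(53 - 42\right) r = 11 r$)
$\frac{S{\left(-297 + k \right)}}{-88620} = \frac{11 \left(-297 + 339\right)}{-88620} = 11 \cdot 42 \left(- \frac{1}{88620}\right) = 462 \left(- \frac{1}{88620}\right) = - \frac{11}{2110}$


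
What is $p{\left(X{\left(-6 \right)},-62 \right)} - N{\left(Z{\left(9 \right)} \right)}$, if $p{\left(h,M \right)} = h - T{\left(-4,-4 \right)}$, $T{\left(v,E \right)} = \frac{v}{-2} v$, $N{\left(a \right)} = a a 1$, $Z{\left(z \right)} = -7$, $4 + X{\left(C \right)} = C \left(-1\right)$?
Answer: $-39$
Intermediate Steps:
$X{\left(C \right)} = -4 - C$ ($X{\left(C \right)} = -4 + C \left(-1\right) = -4 - C$)
$N{\left(a \right)} = a^{2}$ ($N{\left(a \right)} = a^{2} \cdot 1 = a^{2}$)
$T{\left(v,E \right)} = - \frac{v^{2}}{2}$ ($T{\left(v,E \right)} = v \left(- \frac{1}{2}\right) v = - \frac{v}{2} v = - \frac{v^{2}}{2}$)
$p{\left(h,M \right)} = 8 + h$ ($p{\left(h,M \right)} = h - - \frac{\left(-4\right)^{2}}{2} = h - \left(- \frac{1}{2}\right) 16 = h - -8 = h + 8 = 8 + h$)
$p{\left(X{\left(-6 \right)},-62 \right)} - N{\left(Z{\left(9 \right)} \right)} = \left(8 - -2\right) - \left(-7\right)^{2} = \left(8 + \left(-4 + 6\right)\right) - 49 = \left(8 + 2\right) - 49 = 10 - 49 = -39$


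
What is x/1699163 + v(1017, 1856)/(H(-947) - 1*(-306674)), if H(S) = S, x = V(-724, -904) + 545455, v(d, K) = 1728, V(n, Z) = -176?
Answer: 56547555499/173160002167 ≈ 0.32656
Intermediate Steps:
x = 545279 (x = -176 + 545455 = 545279)
x/1699163 + v(1017, 1856)/(H(-947) - 1*(-306674)) = 545279/1699163 + 1728/(-947 - 1*(-306674)) = 545279*(1/1699163) + 1728/(-947 + 306674) = 545279/1699163 + 1728/305727 = 545279/1699163 + 1728*(1/305727) = 545279/1699163 + 576/101909 = 56547555499/173160002167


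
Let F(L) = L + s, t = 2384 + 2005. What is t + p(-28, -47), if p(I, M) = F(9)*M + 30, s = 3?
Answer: 3855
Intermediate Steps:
t = 4389
F(L) = 3 + L (F(L) = L + 3 = 3 + L)
p(I, M) = 30 + 12*M (p(I, M) = (3 + 9)*M + 30 = 12*M + 30 = 30 + 12*M)
t + p(-28, -47) = 4389 + (30 + 12*(-47)) = 4389 + (30 - 564) = 4389 - 534 = 3855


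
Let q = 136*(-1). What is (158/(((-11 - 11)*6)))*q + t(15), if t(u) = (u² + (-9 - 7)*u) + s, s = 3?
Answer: 4976/33 ≈ 150.79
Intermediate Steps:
t(u) = 3 + u² - 16*u (t(u) = (u² + (-9 - 7)*u) + 3 = (u² - 16*u) + 3 = 3 + u² - 16*u)
q = -136
(158/(((-11 - 11)*6)))*q + t(15) = (158/(((-11 - 11)*6)))*(-136) + (3 + 15² - 16*15) = (158/((-22*6)))*(-136) + (3 + 225 - 240) = (158/(-132))*(-136) - 12 = (158*(-1/132))*(-136) - 12 = -79/66*(-136) - 12 = 5372/33 - 12 = 4976/33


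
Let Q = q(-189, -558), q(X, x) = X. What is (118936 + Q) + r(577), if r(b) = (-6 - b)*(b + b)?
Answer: -554035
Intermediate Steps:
Q = -189
r(b) = 2*b*(-6 - b) (r(b) = (-6 - b)*(2*b) = 2*b*(-6 - b))
(118936 + Q) + r(577) = (118936 - 189) - 2*577*(6 + 577) = 118747 - 2*577*583 = 118747 - 672782 = -554035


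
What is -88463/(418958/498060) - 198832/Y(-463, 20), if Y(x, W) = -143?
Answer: -3108630418742/29955497 ≈ -1.0378e+5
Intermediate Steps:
-88463/(418958/498060) - 198832/Y(-463, 20) = -88463/(418958/498060) - 198832/(-143) = -88463/(418958*(1/498060)) - 198832*(-1/143) = -88463/209479/249030 + 198832/143 = -88463*249030/209479 + 198832/143 = -22029940890/209479 + 198832/143 = -3108630418742/29955497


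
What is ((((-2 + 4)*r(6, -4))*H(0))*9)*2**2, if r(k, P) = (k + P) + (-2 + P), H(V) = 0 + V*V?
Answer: 0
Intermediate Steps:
H(V) = V**2 (H(V) = 0 + V**2 = V**2)
r(k, P) = -2 + k + 2*P (r(k, P) = (P + k) + (-2 + P) = -2 + k + 2*P)
((((-2 + 4)*r(6, -4))*H(0))*9)*2**2 = ((((-2 + 4)*(-2 + 6 + 2*(-4)))*0**2)*9)*2**2 = (((2*(-2 + 6 - 8))*0)*9)*4 = (((2*(-4))*0)*9)*4 = (-8*0*9)*4 = (0*9)*4 = 0*4 = 0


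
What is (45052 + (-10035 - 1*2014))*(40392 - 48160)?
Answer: -256367304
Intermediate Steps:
(45052 + (-10035 - 1*2014))*(40392 - 48160) = (45052 + (-10035 - 2014))*(-7768) = (45052 - 12049)*(-7768) = 33003*(-7768) = -256367304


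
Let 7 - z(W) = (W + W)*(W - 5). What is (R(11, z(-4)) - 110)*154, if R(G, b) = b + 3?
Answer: -26488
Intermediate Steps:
z(W) = 7 - 2*W*(-5 + W) (z(W) = 7 - (W + W)*(W - 5) = 7 - 2*W*(-5 + W))
R(G, b) = 3 + b
(R(11, z(-4)) - 110)*154 = ((3 + (7 - 2*(-4)² + 10*(-4))) - 110)*154 = ((3 + (7 - 2*16 - 40)) - 110)*154 = ((3 + (7 - 32 - 40)) - 110)*154 = ((3 - 65) - 110)*154 = (-62 - 110)*154 = -172*154 = -26488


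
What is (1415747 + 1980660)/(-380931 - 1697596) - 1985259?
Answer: -4126417829900/2078527 ≈ -1.9853e+6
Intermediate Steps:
(1415747 + 1980660)/(-380931 - 1697596) - 1985259 = 3396407/(-2078527) - 1985259 = 3396407*(-1/2078527) - 1985259 = -3396407/2078527 - 1985259 = -4126417829900/2078527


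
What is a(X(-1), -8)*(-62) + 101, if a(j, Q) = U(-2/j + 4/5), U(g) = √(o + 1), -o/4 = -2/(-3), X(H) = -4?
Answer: 101 - 62*I*√15/3 ≈ 101.0 - 80.042*I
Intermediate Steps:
o = -8/3 (o = -(-8)/(-3) = -(-8)*(-1)/3 = -4*⅔ = -8/3 ≈ -2.6667)
U(g) = I*√15/3 (U(g) = √(-8/3 + 1) = √(-5/3) = I*√15/3)
a(j, Q) = I*√15/3
a(X(-1), -8)*(-62) + 101 = (I*√15/3)*(-62) + 101 = -62*I*√15/3 + 101 = 101 - 62*I*√15/3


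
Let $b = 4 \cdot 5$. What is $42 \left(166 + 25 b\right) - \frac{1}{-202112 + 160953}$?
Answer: $\frac{1151299549}{41159} \approx 27972.0$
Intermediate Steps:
$b = 20$
$42 \left(166 + 25 b\right) - \frac{1}{-202112 + 160953} = 42 \left(166 + 25 \cdot 20\right) - \frac{1}{-202112 + 160953} = 42 \left(166 + 500\right) - \frac{1}{-41159} = 42 \cdot 666 - - \frac{1}{41159} = 27972 + \frac{1}{41159} = \frac{1151299549}{41159}$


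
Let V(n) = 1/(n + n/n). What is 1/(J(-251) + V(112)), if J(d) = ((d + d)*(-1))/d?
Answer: -113/225 ≈ -0.50222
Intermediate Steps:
V(n) = 1/(1 + n) (V(n) = 1/(n + 1) = 1/(1 + n))
J(d) = -2 (J(d) = ((2*d)*(-1))/d = (-2*d)/d = -2)
1/(J(-251) + V(112)) = 1/(-2 + 1/(1 + 112)) = 1/(-2 + 1/113) = 1/(-225/113) = -113/225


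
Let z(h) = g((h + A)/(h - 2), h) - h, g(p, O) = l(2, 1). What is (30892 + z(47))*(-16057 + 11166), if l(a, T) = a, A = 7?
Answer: -150872677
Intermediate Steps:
g(p, O) = 2
z(h) = 2 - h
(30892 + z(47))*(-16057 + 11166) = (30892 + (2 - 1*47))*(-16057 + 11166) = (30892 + (2 - 47))*(-4891) = (30892 - 45)*(-4891) = 30847*(-4891) = -150872677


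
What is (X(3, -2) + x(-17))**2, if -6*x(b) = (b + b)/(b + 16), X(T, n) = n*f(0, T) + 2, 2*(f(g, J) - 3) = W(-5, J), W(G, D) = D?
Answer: 1444/9 ≈ 160.44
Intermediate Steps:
f(g, J) = 3 + J/2
X(T, n) = 2 + n*(3 + T/2) (X(T, n) = n*(3 + T/2) + 2 = 2 + n*(3 + T/2))
x(b) = -b/(3*(16 + b)) (x(b) = -(b + b)/(6*(b + 16)) = -2*b/(6*(16 + b)) = -b/(3*(16 + b)))
(X(3, -2) + x(-17))**2 = ((2 + (1/2)*(-2)*(6 + 3)) - 1*(-17)/(48 + 3*(-17)))**2 = ((2 + (1/2)*(-2)*9) - 1*(-17)/(48 - 51))**2 = ((2 - 9) - 1*(-17)/(-3))**2 = (-7 - 1*(-17)*(-1/3))**2 = (-7 - 17/3)**2 = (-38/3)**2 = 1444/9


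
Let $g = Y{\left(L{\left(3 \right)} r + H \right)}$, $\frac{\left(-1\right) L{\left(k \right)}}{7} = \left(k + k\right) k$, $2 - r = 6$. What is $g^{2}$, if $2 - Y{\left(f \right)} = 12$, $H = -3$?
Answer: $100$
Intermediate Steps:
$r = -4$ ($r = 2 - 6 = -4$)
$L{\left(k \right)} = - 14 k^{2}$ ($L{\left(k \right)} = - 7 \left(k + k\right) k = - 7 \cdot 2 k k = - 7 \cdot 2 k^{2} = - 14 k^{2}$)
$Y{\left(f \right)} = -10$ ($Y{\left(f \right)} = 2 - 12 = -10$)
$g = -10$
$g^{2} = \left(-10\right)^{2} = 100$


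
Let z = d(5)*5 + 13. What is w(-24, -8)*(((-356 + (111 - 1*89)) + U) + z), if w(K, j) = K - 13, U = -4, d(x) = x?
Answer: 11100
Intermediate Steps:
z = 38 (z = 5*5 + 13 = 25 + 13 = 38)
w(K, j) = -13 + K
w(-24, -8)*(((-356 + (111 - 1*89)) + U) + z) = (-13 - 24)*(((-356 + (111 - 1*89)) - 4) + 38) = -37*(((-356 + (111 - 89)) - 4) + 38) = -37*(((-356 + 22) - 4) + 38) = -37*((-334 - 4) + 38) = -37*(-338 + 38) = -37*(-300) = 11100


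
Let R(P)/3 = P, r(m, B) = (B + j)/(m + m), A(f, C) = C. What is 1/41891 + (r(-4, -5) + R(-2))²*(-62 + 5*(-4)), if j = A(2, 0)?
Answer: -3175714787/1340512 ≈ -2369.0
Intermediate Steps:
j = 0
r(m, B) = B/(2*m) (r(m, B) = (B + 0)/(m + m) = B/((2*m)) = B*(1/(2*m)) = B/(2*m))
R(P) = 3*P
1/41891 + (r(-4, -5) + R(-2))²*(-62 + 5*(-4)) = 1/41891 + ((½)*(-5)/(-4) + 3*(-2))²*(-62 + 5*(-4)) = 1/41891 + ((½)*(-5)*(-¼) - 6)²*(-62 - 20) = 1/41891 + (5/8 - 6)²*(-82) = 1/41891 + (-43/8)²*(-82) = 1/41891 + (1849/64)*(-82) = 1/41891 - 75809/32 = -3175714787/1340512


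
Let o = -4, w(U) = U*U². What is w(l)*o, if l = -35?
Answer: 171500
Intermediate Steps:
w(U) = U³
w(l)*o = (-35)³*(-4) = -42875*(-4) = 171500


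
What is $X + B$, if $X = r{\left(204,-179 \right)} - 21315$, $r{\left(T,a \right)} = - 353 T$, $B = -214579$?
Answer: $-307906$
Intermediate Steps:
$X = -93327$ ($X = \left(-353\right) 204 - 21315 = -72012 - 21315 = -93327$)
$X + B = -93327 - 214579 = -307906$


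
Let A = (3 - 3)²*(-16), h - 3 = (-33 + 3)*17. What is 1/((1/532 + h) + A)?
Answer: -532/269723 ≈ -0.0019724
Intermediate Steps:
h = -507 (h = 3 + (-33 + 3)*17 = 3 - 30*17 = 3 - 510 = -507)
A = 0 (A = 0²*(-16) = 0*(-16) = 0)
1/((1/532 + h) + A) = 1/((1/532 - 507) + 0) = 1/(-269723/532 + 0) = 1/(-269723/532) = -532/269723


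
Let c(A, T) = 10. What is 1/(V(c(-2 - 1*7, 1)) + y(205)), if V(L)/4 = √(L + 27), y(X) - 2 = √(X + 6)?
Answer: 1/(2 + √211 + 4*√37) ≈ 0.024476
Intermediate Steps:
y(X) = 2 + √(6 + X) (y(X) = 2 + √(X + 6) = 2 + √(6 + X))
V(L) = 4*√(27 + L) (V(L) = 4*√(L + 27) = 4*√(27 + L))
1/(V(c(-2 - 1*7, 1)) + y(205)) = 1/(4*√(27 + 10) + (2 + √(6 + 205))) = 1/(4*√37 + (2 + √211)) = 1/(2 + √211 + 4*√37)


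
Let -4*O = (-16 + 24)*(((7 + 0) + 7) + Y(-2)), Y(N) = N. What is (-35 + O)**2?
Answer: 3481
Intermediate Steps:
O = -24 (O = -(-16 + 24)*(((7 + 0) + 7) - 2)/4 = -2*((7 + 7) - 2) = -2*(14 - 2) = -2*12 = -1/4*96 = -24)
(-35 + O)**2 = (-35 - 24)**2 = (-59)**2 = 3481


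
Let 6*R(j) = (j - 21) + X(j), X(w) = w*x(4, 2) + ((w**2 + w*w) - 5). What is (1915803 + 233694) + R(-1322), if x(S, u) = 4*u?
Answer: 2730071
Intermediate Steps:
X(w) = -5 + 2*w**2 + 8*w (X(w) = w*(4*2) + ((w**2 + w*w) - 5) = w*8 + ((w**2 + w**2) - 5) = 8*w + (2*w**2 - 5) = 8*w + (-5 + 2*w**2) = -5 + 2*w**2 + 8*w)
R(j) = -13/3 + j**2/3 + 3*j/2 (R(j) = ((j - 21) + (-5 + 2*j**2 + 8*j))/6 = ((-21 + j) + (-5 + 2*j**2 + 8*j))/6 = (-26 + 2*j**2 + 9*j)/6 = -13/3 + j**2/3 + 3*j/2)
(1915803 + 233694) + R(-1322) = (1915803 + 233694) + (-13/3 + (1/3)*(-1322)**2 + (3/2)*(-1322)) = 2149497 + (-13/3 + (1/3)*1747684 - 1983) = 2149497 + (-13/3 + 1747684/3 - 1983) = 2149497 + 580574 = 2730071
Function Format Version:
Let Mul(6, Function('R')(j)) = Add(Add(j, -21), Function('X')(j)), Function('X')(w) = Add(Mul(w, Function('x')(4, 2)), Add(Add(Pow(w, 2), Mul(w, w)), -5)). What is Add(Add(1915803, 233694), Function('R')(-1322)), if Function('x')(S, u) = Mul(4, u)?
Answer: 2730071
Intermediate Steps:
Function('X')(w) = Add(-5, Mul(2, Pow(w, 2)), Mul(8, w)) (Function('X')(w) = Add(Mul(w, Mul(4, 2)), Add(Add(Pow(w, 2), Mul(w, w)), -5)) = Add(Mul(w, 8), Add(Add(Pow(w, 2), Pow(w, 2)), -5)) = Add(Mul(8, w), Add(Mul(2, Pow(w, 2)), -5)) = Add(Mul(8, w), Add(-5, Mul(2, Pow(w, 2)))) = Add(-5, Mul(2, Pow(w, 2)), Mul(8, w)))
Function('R')(j) = Add(Rational(-13, 3), Mul(Rational(1, 3), Pow(j, 2)), Mul(Rational(3, 2), j)) (Function('R')(j) = Mul(Rational(1, 6), Add(Add(j, -21), Add(-5, Mul(2, Pow(j, 2)), Mul(8, j)))) = Mul(Rational(1, 6), Add(Add(-21, j), Add(-5, Mul(2, Pow(j, 2)), Mul(8, j)))) = Mul(Rational(1, 6), Add(-26, Mul(2, Pow(j, 2)), Mul(9, j))) = Add(Rational(-13, 3), Mul(Rational(1, 3), Pow(j, 2)), Mul(Rational(3, 2), j)))
Add(Add(1915803, 233694), Function('R')(-1322)) = Add(Add(1915803, 233694), Add(Rational(-13, 3), Mul(Rational(1, 3), Pow(-1322, 2)), Mul(Rational(3, 2), -1322))) = Add(2149497, Add(Rational(-13, 3), Mul(Rational(1, 3), 1747684), -1983)) = Add(2149497, Add(Rational(-13, 3), Rational(1747684, 3), -1983)) = Add(2149497, 580574) = 2730071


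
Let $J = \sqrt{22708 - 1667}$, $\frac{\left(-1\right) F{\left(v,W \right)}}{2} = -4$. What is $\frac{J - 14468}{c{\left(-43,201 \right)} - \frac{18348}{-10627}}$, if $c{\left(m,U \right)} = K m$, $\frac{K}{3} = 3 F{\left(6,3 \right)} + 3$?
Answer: $\frac{153751436}{36995493} - \frac{10627 \sqrt{21041}}{36995493} \approx 4.1143$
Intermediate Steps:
$F{\left(v,W \right)} = 8$ ($F{\left(v,W \right)} = \left(-2\right) \left(-4\right) = 8$)
$K = 81$ ($K = 3 \left(3 \cdot 8 + 3\right) = 3 \left(24 + 3\right) = 3 \cdot 27 = 81$)
$c{\left(m,U \right)} = 81 m$
$J = \sqrt{21041} \approx 145.06$
$\frac{J - 14468}{c{\left(-43,201 \right)} - \frac{18348}{-10627}} = \frac{\sqrt{21041} - 14468}{81 \left(-43\right) - \frac{18348}{-10627}} = \frac{-14468 + \sqrt{21041}}{-3483 - - \frac{18348}{10627}} = \frac{-14468 + \sqrt{21041}}{-3483 + \frac{18348}{10627}} = \frac{-14468 + \sqrt{21041}}{- \frac{36995493}{10627}} = \left(-14468 + \sqrt{21041}\right) \left(- \frac{10627}{36995493}\right) = \frac{153751436}{36995493} - \frac{10627 \sqrt{21041}}{36995493}$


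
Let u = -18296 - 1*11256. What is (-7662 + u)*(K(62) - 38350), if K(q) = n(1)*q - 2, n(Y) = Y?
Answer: 1424924060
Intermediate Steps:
u = -29552 (u = -18296 - 11256 = -29552)
K(q) = -2 + q (K(q) = 1*q - 2 = q - 2 = -2 + q)
(-7662 + u)*(K(62) - 38350) = (-7662 - 29552)*((-2 + 62) - 38350) = -37214*(60 - 38350) = -37214*(-38290) = 1424924060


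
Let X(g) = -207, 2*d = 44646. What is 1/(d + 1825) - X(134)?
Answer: 4998637/24148 ≈ 207.00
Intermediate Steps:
d = 22323 (d = (1/2)*44646 = 22323)
1/(d + 1825) - X(134) = 1/(22323 + 1825) - 1*(-207) = 1/24148 + 207 = 4998637/24148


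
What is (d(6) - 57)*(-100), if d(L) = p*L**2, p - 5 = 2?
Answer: -19500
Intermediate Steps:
p = 7 (p = 5 + 2 = 7)
d(L) = 7*L**2
(d(6) - 57)*(-100) = (7*6**2 - 57)*(-100) = (7*36 - 57)*(-100) = (252 - 57)*(-100) = 195*(-100) = -19500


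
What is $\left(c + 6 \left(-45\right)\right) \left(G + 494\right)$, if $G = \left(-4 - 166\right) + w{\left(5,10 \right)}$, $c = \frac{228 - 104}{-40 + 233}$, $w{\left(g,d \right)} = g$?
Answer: $- \frac{17103394}{193} \approx -88619.0$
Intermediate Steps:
$c = \frac{124}{193} \approx 0.64249$
$G = -165$ ($G = \left(-4 - 166\right) + 5 = -170 + 5 = -165$)
$\left(c + 6 \left(-45\right)\right) \left(G + 494\right) = \left(\frac{124}{193} + 6 \left(-45\right)\right) \left(-165 + 494\right) = \left(\frac{124}{193} - 270\right) 329 = \left(- \frac{51986}{193}\right) 329 = - \frac{17103394}{193}$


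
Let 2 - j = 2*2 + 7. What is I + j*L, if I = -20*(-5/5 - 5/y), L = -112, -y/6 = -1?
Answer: 3134/3 ≈ 1044.7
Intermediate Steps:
y = 6 (y = -6*(-1) = 6)
j = -9 (j = 2 - (2*2 + 7) = 2 - (4 + 7) = 2 - 1*11 = 2 - 11 = -9)
I = 110/3 (I = -20*(-5/5 - 5/6) = -20*(-5*⅕ - 5*⅙) = -20*(-1 - ⅚) = -20*(-11/6) = 110/3 ≈ 36.667)
I + j*L = 110/3 - 9*(-112) = 110/3 + 1008 = 3134/3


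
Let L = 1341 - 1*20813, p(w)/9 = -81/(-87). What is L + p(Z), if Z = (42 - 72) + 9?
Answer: -564445/29 ≈ -19464.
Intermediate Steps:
Z = -21 (Z = -30 + 9 = -21)
p(w) = 243/29 (p(w) = 9*(-81/(-87)) = 9*(-81*(-1/87)) = 9*(27/29) = 243/29)
L = -19472 (L = 1341 - 20813 = -19472)
L + p(Z) = -19472 + 243/29 = -564445/29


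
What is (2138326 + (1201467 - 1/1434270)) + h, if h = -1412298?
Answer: 2764548253649/1434270 ≈ 1.9275e+6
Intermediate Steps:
(2138326 + (1201467 - 1/1434270)) + h = (2138326 + (1201467 - 1/1434270)) - 1412298 = (2138326 + 1723228074089/1434270) - 1412298 = 4790164906109/1434270 - 1412298 = 2764548253649/1434270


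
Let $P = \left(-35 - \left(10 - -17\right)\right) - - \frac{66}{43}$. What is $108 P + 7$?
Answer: $- \frac{280499}{43} \approx -6523.2$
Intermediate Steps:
$P = - \frac{2600}{43}$ ($P = \left(-35 - \left(10 + 17\right)\right) - \left(-66\right) \frac{1}{43} = \left(-35 - 27\right) - - \frac{66}{43} = \left(-35 - 27\right) + \frac{66}{43} = -62 + \frac{66}{43} = - \frac{2600}{43} \approx -60.465$)
$108 P + 7 = 108 \left(- \frac{2600}{43}\right) + 7 = - \frac{280800}{43} + 7 = - \frac{280499}{43}$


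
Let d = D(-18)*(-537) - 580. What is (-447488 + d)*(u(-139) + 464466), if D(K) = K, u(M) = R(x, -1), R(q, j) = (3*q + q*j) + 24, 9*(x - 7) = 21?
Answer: -203641528484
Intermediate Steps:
x = 28/3 (x = 7 + (⅑)*21 = 7 + 7/3 = 28/3 ≈ 9.3333)
R(q, j) = 24 + 3*q + j*q (R(q, j) = (3*q + j*q) + 24 = 24 + 3*q + j*q)
u(M) = 128/3 (u(M) = 24 + 3*(28/3) - 1*28/3 = 24 + 28 - 28/3 = 128/3)
d = 9086 (d = -18*(-537) - 580 = 9666 - 580 = 9086)
(-447488 + d)*(u(-139) + 464466) = (-447488 + 9086)*(128/3 + 464466) = -438402*1393526/3 = -203641528484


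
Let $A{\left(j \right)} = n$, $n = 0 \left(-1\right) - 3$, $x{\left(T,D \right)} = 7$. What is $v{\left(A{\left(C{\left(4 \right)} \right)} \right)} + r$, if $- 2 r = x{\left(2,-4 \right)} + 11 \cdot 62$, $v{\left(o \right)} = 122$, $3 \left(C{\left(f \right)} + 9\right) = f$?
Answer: $- \frac{445}{2} \approx -222.5$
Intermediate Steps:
$C{\left(f \right)} = -9 + \frac{f}{3}$
$n = -3$ ($n = 0 - 3 = -3$)
$A{\left(j \right)} = -3$
$r = - \frac{689}{2}$ ($r = - \frac{7 + 11 \cdot 62}{2} = - \frac{7 + 682}{2} = \left(- \frac{1}{2}\right) 689 = - \frac{689}{2} \approx -344.5$)
$v{\left(A{\left(C{\left(4 \right)} \right)} \right)} + r = 122 - \frac{689}{2} = - \frac{445}{2}$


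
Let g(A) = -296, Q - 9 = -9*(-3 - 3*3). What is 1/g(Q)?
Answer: -1/296 ≈ -0.0033784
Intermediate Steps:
Q = 117 (Q = 9 - 9*(-3 - 3*3) = 9 - 9*(-3 - 9) = 9 - 9*(-12) = 9 + 108 = 117)
1/g(Q) = 1/(-296) = -1/296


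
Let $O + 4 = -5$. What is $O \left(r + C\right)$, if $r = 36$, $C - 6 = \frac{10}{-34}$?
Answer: $- \frac{6381}{17} \approx -375.35$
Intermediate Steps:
$C = \frac{97}{17}$ ($C = 6 + \frac{10}{-34} = 6 + 10 \left(- \frac{1}{34}\right) = 6 - \frac{5}{17} = \frac{97}{17} \approx 5.7059$)
$O = -9$ ($O = -4 - 5 = -9$)
$O \left(r + C\right) = - 9 \left(36 + \frac{97}{17}\right) = \left(-9\right) \frac{709}{17} = - \frac{6381}{17}$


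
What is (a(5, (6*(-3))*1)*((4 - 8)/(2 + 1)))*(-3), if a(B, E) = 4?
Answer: 16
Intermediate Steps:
(a(5, (6*(-3))*1)*((4 - 8)/(2 + 1)))*(-3) = (4*((4 - 8)/(2 + 1)))*(-3) = (4*(-4/3))*(-3) = -16/3*(-3) = 16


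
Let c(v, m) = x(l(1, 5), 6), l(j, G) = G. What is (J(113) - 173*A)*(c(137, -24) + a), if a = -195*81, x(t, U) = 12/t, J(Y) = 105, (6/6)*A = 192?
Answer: 2614543893/5 ≈ 5.2291e+8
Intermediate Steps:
A = 192
c(v, m) = 12/5
a = -15795
(J(113) - 173*A)*(c(137, -24) + a) = (105 - 173*192)*(12/5 - 15795) = (105 - 33216)*(-78963/5) = -33111*(-78963/5) = 2614543893/5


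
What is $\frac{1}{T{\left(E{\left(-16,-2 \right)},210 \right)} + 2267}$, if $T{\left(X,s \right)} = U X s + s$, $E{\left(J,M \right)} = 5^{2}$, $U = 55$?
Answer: $\frac{1}{291227} \approx 3.4337 \cdot 10^{-6}$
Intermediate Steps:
$E{\left(J,M \right)} = 25$
$T{\left(X,s \right)} = s + 55 X s$ ($T{\left(X,s \right)} = 55 X s + s = s + 55 X s$)
$\frac{1}{T{\left(E{\left(-16,-2 \right)},210 \right)} + 2267} = \frac{1}{210 \left(1 + 55 \cdot 25\right) + 2267} = \frac{1}{210 \left(1 + 1375\right) + 2267} = \frac{1}{210 \cdot 1376 + 2267} = \frac{1}{288960 + 2267} = \frac{1}{291227}$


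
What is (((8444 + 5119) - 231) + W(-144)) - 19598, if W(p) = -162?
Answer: -6428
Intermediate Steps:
(((8444 + 5119) - 231) + W(-144)) - 19598 = (((8444 + 5119) - 231) - 162) - 19598 = ((13563 - 231) - 162) - 19598 = (13332 - 162) - 19598 = 13170 - 19598 = -6428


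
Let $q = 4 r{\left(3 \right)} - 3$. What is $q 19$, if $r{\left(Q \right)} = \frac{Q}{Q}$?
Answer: $19$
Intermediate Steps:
$r{\left(Q \right)} = 1$
$q = 1$ ($q = 4 \cdot 1 - 3 = 4 - 3 = 1$)
$q 19 = 1 \cdot 19 = 19$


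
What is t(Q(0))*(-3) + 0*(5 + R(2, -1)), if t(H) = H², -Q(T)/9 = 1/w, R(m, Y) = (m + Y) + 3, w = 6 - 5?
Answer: -243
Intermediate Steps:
w = 1
R(m, Y) = 3 + Y + m (R(m, Y) = (Y + m) + 3 = 3 + Y + m)
Q(T) = -9 (Q(T) = -9/1 = -9*1 = -9)
t(Q(0))*(-3) + 0*(5 + R(2, -1)) = (-9)²*(-3) + 0*(5 + (3 - 1 + 2)) = 81*(-3) + 0*(5 + 4) = -243 + 0*9 = -243 + 0 = -243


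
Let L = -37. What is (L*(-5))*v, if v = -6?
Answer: -1110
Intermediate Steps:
(L*(-5))*v = -37*(-5)*(-6) = 185*(-6) = -1110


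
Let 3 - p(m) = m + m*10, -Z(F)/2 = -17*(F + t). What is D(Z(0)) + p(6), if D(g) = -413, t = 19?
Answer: -476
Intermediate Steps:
Z(F) = 646 + 34*F (Z(F) = -(-34)*(F + 19) = -(-34)*(19 + F) = -2*(-323 - 17*F) = 646 + 34*F)
p(m) = 3 - 11*m (p(m) = 3 - (m + m*10) = 3 - (m + 10*m) = 3 - 11*m)
D(Z(0)) + p(6) = -413 + (3 - 11*6) = -413 + (3 - 66) = -413 - 63 = -476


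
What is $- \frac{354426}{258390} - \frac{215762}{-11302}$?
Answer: $\frac{4312085044}{243360315} \approx 17.719$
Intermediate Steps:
$- \frac{354426}{258390} - \frac{215762}{-11302} = \left(-354426\right) \frac{1}{258390} - - \frac{107881}{5651} = - \frac{59071}{43065} + \frac{107881}{5651} = \frac{4312085044}{243360315}$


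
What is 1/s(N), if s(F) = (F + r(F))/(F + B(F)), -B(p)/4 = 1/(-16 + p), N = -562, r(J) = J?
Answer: 40604/81209 ≈ 0.49999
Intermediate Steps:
B(p) = -4/(-16 + p)
s(F) = 2*F/(F - 4/(-16 + F)) (s(F) = (F + F)/(F - 4/(-16 + F)) = (2*F)/(F - 4/(-16 + F)) = 2*F/(F - 4/(-16 + F)))
1/s(N) = 1/(2*(-562)*(-16 - 562)/(-4 - 562*(-16 - 562))) = 1/(2*(-562)*(-578)/(-4 - 562*(-578))) = 1/(2*(-562)*(-578)/(-4 + 324836)) = 1/(2*(-562)*(-578)/324832) = 1/(2*(-562)*(1/324832)*(-578)) = 1/(81209/40604) = 40604/81209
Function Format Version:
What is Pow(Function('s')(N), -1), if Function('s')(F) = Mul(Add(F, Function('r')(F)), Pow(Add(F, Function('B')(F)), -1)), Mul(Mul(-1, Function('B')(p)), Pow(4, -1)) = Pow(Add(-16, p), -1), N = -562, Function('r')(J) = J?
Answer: Rational(40604, 81209) ≈ 0.49999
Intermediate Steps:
Function('B')(p) = Mul(-4, Pow(Add(-16, p), -1))
Function('s')(F) = Mul(2, F, Pow(Add(F, Mul(-4, Pow(Add(-16, F), -1))), -1)) (Function('s')(F) = Mul(Add(F, F), Pow(Add(F, Mul(-4, Pow(Add(-16, F), -1))), -1)) = Mul(Mul(2, F), Pow(Add(F, Mul(-4, Pow(Add(-16, F), -1))), -1)) = Mul(2, F, Pow(Add(F, Mul(-4, Pow(Add(-16, F), -1))), -1)))
Pow(Function('s')(N), -1) = Pow(Mul(2, -562, Pow(Add(-4, Mul(-562, Add(-16, -562))), -1), Add(-16, -562)), -1) = Pow(Mul(2, -562, Pow(Add(-4, Mul(-562, -578)), -1), -578), -1) = Pow(Mul(2, -562, Pow(Add(-4, 324836), -1), -578), -1) = Pow(Mul(2, -562, Pow(324832, -1), -578), -1) = Pow(Mul(2, -562, Rational(1, 324832), -578), -1) = Pow(Rational(81209, 40604), -1) = Rational(40604, 81209)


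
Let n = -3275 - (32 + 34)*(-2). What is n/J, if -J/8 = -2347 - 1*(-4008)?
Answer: 3143/13288 ≈ 0.23653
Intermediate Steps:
J = -13288 (J = -8*(-2347 - 1*(-4008)) = -8*(-2347 + 4008) = -8*1661 = -13288)
n = -3143 (n = -3275 - 66*(-2) = -3275 - 1*(-132) = -3275 + 132 = -3143)
n/J = -3143/(-13288) = -3143*(-1/13288) = 3143/13288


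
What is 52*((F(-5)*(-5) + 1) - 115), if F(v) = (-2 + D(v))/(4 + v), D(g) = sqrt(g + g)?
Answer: -6448 + 260*I*sqrt(10) ≈ -6448.0 + 822.19*I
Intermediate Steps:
D(g) = sqrt(2)*sqrt(g) (D(g) = sqrt(2*g) = sqrt(2)*sqrt(g))
F(v) = (-2 + sqrt(2)*sqrt(v))/(4 + v)
52*((F(-5)*(-5) + 1) - 115) = 52*((((-2 + sqrt(2)*sqrt(-5))/(4 - 5))*(-5) + 1) - 115) = 52*((((-2 + sqrt(2)*(I*sqrt(5)))/(-1))*(-5) + 1) - 115) = 52*((-(-2 + I*sqrt(10))*(-5) + 1) - 115) = 52*(((2 - I*sqrt(10))*(-5) + 1) - 115) = 52*(((-10 + 5*I*sqrt(10)) + 1) - 115) = 52*((-9 + 5*I*sqrt(10)) - 115) = 52*(-124 + 5*I*sqrt(10)) = -6448 + 260*I*sqrt(10)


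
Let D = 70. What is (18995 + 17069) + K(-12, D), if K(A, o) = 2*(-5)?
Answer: 36054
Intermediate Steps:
K(A, o) = -10
(18995 + 17069) + K(-12, D) = (18995 + 17069) - 10 = 36064 - 10 = 36054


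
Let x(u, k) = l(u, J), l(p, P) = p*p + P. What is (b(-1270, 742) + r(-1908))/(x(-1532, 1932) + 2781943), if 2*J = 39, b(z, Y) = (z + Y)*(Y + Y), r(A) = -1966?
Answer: -1571036/10257973 ≈ -0.15315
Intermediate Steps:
b(z, Y) = 2*Y*(Y + z) (b(z, Y) = (Y + z)*(2*Y) = 2*Y*(Y + z))
J = 39/2 (J = (½)*39 = 39/2 ≈ 19.500)
l(p, P) = P + p² (l(p, P) = p² + P = P + p²)
x(u, k) = 39/2 + u²
(b(-1270, 742) + r(-1908))/(x(-1532, 1932) + 2781943) = (2*742*(742 - 1270) - 1966)/((39/2 + (-1532)²) + 2781943) = (2*742*(-528) - 1966)/((39/2 + 2347024) + 2781943) = (-783552 - 1966)/(4694087/2 + 2781943) = -785518/10257973/2 = -785518*2/10257973 = -1571036/10257973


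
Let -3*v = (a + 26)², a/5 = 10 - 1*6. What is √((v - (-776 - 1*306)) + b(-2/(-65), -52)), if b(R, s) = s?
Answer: √2922/3 ≈ 18.018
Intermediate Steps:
a = 20 (a = 5*(10 - 1*6) = 5*(10 - 6) = 5*4 = 20)
v = -2116/3 (v = -(20 + 26)²/3 = -⅓*46² = -⅓*2116 = -2116/3 ≈ -705.33)
√((v - (-776 - 1*306)) + b(-2/(-65), -52)) = √((-2116/3 - (-776 - 1*306)) - 52) = √((-2116/3 - (-776 - 306)) - 52) = √((-2116/3 - 1*(-1082)) - 52) = √((-2116/3 + 1082) - 52) = √(1130/3 - 52) = √(974/3) = √2922/3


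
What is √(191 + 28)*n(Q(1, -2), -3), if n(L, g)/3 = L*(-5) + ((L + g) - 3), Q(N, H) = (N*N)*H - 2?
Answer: 30*√219 ≈ 443.96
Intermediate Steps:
Q(N, H) = -2 + H*N² (Q(N, H) = N²*H - 2 = H*N² - 2 = -2 + H*N²)
n(L, g) = -9 - 12*L + 3*g (n(L, g) = 3*(L*(-5) + ((L + g) - 3)) = 3*(-5*L + (-3 + L + g)) = 3*(-3 + g - 4*L) = -9 - 12*L + 3*g)
√(191 + 28)*n(Q(1, -2), -3) = √(191 + 28)*(-9 - 12*(-2 - 2*1²) + 3*(-3)) = √219*(-9 - 12*(-2 - 2*1) - 9) = √219*(-9 - 12*(-2 - 2) - 9) = √219*(-9 - 12*(-4) - 9) = √219*(-9 + 48 - 9) = √219*30 = 30*√219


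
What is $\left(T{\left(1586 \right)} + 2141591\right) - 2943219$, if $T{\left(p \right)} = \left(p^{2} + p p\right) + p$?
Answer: $4230750$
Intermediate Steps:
$T{\left(p \right)} = p + 2 p^{2}$ ($T{\left(p \right)} = \left(p^{2} + p^{2}\right) + p = 2 p^{2} + p = p + 2 p^{2}$)
$\left(T{\left(1586 \right)} + 2141591\right) - 2943219 = \left(1586 \left(1 + 2 \cdot 1586\right) + 2141591\right) - 2943219 = \left(1586 \left(1 + 3172\right) + 2141591\right) - 2943219 = \left(1586 \cdot 3173 + 2141591\right) - 2943219 = \left(5032378 + 2141591\right) - 2943219 = 7173969 - 2943219 = 4230750$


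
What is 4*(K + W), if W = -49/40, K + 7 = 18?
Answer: 391/10 ≈ 39.100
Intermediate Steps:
K = 11 (K = -7 + 18 = 11)
W = -49/40 (W = -49*1/40 = -49/40 ≈ -1.2250)
4*(K + W) = 4*(11 - 49/40) = 4*(391/40) = 391/10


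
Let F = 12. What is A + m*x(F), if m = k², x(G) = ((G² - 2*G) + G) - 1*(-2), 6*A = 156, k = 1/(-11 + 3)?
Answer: 899/32 ≈ 28.094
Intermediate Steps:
k = -⅛ (k = 1/(-8) = -⅛ ≈ -0.12500)
A = 26 (A = (⅙)*156 = 26)
x(G) = 2 + G² - G (x(G) = (G² - G) + 2 = 2 + G² - G)
m = 1/64 (m = (-⅛)² = 1/64 ≈ 0.015625)
A + m*x(F) = 26 + (2 + 12² - 1*12)/64 = 26 + (2 + 144 - 12)/64 = 26 + (1/64)*134 = 26 + 67/32 = 899/32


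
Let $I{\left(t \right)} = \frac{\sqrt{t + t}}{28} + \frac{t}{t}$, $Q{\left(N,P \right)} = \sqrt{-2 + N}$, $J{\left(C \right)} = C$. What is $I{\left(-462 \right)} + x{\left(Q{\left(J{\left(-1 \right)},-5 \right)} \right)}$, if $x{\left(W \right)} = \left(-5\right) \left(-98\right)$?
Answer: $491 + \frac{i \sqrt{231}}{14} \approx 491.0 + 1.0856 i$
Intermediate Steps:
$x{\left(W \right)} = 490$
$I{\left(t \right)} = 1 + \frac{\sqrt{2} \sqrt{t}}{28}$ ($I{\left(t \right)} = \sqrt{2 t} \frac{1}{28} + 1 = \sqrt{2} \sqrt{t} \frac{1}{28} + 1 = \frac{\sqrt{2} \sqrt{t}}{28} + 1 = 1 + \frac{\sqrt{2} \sqrt{t}}{28}$)
$I{\left(-462 \right)} + x{\left(Q{\left(J{\left(-1 \right)},-5 \right)} \right)} = \left(1 + \frac{\sqrt{2} \sqrt{-462}}{28}\right) + 490 = \left(1 + \frac{\sqrt{2} i \sqrt{462}}{28}\right) + 490 = \left(1 + \frac{i \sqrt{231}}{14}\right) + 490 = 491 + \frac{i \sqrt{231}}{14}$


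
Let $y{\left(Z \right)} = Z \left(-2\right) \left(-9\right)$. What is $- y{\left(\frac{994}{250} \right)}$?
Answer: $- \frac{8946}{125} \approx -71.568$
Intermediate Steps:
$y{\left(Z \right)} = 18 Z$ ($y{\left(Z \right)} = - 2 Z \left(-9\right) = 18 Z$)
$- y{\left(\frac{994}{250} \right)} = - 18 \cdot \frac{994}{250} = - 18 \cdot 994 \cdot \frac{1}{250} = - \frac{18 \cdot 497}{125} = \left(-1\right) \frac{8946}{125} = - \frac{8946}{125}$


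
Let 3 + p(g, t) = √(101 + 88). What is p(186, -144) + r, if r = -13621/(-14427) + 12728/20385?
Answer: -46776916/32677155 + 3*√21 ≈ 12.316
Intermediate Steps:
r = 51254549/32677155 (r = -13621*(-1/14427) + 12728*(1/20385) = 13621/14427 + 12728/20385 = 51254549/32677155 ≈ 1.5685)
p(g, t) = -3 + 3*√21 (p(g, t) = -3 + √(101 + 88) = -3 + √189 = -3 + 3*√21)
p(186, -144) + r = (-3 + 3*√21) + 51254549/32677155 = -46776916/32677155 + 3*√21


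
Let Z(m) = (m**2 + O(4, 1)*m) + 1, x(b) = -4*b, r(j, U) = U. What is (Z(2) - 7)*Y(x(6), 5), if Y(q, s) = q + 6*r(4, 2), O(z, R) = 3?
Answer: -48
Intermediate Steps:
Z(m) = 1 + m**2 + 3*m (Z(m) = (m**2 + 3*m) + 1 = 1 + m**2 + 3*m)
Y(q, s) = 12 + q (Y(q, s) = q + 6*2 = q + 12 = 12 + q)
(Z(2) - 7)*Y(x(6), 5) = ((1 + 2**2 + 3*2) - 7)*(12 - 4*6) = ((1 + 4 + 6) - 7)*(12 - 24) = (11 - 7)*(-12) = 4*(-12) = -48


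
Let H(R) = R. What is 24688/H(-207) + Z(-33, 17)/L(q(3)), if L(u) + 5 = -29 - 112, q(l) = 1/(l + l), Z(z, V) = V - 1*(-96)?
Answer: -3627839/30222 ≈ -120.04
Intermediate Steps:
Z(z, V) = 96 + V (Z(z, V) = V + 96 = 96 + V)
q(l) = 1/(2*l)
L(u) = -146 (L(u) = -5 + (-29 - 112) = -5 - 141 = -146)
24688/H(-207) + Z(-33, 17)/L(q(3)) = 24688/(-207) + (96 + 17)/(-146) = 24688*(-1/207) + 113*(-1/146) = -24688/207 - 113/146 = -3627839/30222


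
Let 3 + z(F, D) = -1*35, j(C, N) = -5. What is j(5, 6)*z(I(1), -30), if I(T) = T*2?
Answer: 190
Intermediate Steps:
I(T) = 2*T
z(F, D) = -38 (z(F, D) = -3 - 1*35 = -3 - 35 = -38)
j(5, 6)*z(I(1), -30) = -5*(-38) = 190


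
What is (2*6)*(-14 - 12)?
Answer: -312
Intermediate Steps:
(2*6)*(-14 - 12) = 12*(-26) = -312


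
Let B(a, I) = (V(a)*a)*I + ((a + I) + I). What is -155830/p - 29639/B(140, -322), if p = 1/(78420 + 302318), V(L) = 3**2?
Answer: -24101433441379321/406224 ≈ -5.9330e+10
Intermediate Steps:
V(L) = 9
p = 1/380738 ≈ 2.6265e-6
B(a, I) = a + 2*I + 9*I*a (B(a, I) = (9*a)*I + ((a + I) + I) = 9*I*a + ((I + a) + I) = 9*I*a + (a + 2*I) = a + 2*I + 9*I*a)
-155830/p - 29639/B(140, -322) = -155830/1/380738 - 29639/(140 + 2*(-322) + 9*(-322)*140) = -155830*380738 - 29639/(140 - 644 - 405720) = -59330402540 - 29639/(-406224) = -59330402540 - 29639*(-1/406224) = -59330402540 + 29639/406224 = -24101433441379321/406224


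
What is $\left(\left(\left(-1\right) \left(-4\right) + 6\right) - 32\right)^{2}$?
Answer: $484$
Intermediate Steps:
$\left(\left(\left(-1\right) \left(-4\right) + 6\right) - 32\right)^{2} = \left(\left(4 + 6\right) - 32\right)^{2} = \left(10 - 32\right)^{2} = \left(-22\right)^{2} = 484$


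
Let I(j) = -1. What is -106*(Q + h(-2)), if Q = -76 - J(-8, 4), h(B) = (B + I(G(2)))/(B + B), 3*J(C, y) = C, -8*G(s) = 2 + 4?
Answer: 46163/6 ≈ 7693.8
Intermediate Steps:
G(s) = -3/4 (G(s) = -(2 + 4)/8 = -1/8*6 = -3/4)
J(C, y) = C/3
h(B) = (-1 + B)/(2*B) (h(B) = (B - 1)/(B + B) = (-1 + B)/((2*B)) = (-1 + B)*(1/(2*B)) = (-1 + B)/(2*B))
Q = -220/3 (Q = -76 - (-8)/3 = -76 - 1*(-8/3) = -76 + 8/3 = -220/3 ≈ -73.333)
-106*(Q + h(-2)) = -106*(-220/3 + (1/2)*(-1 - 2)/(-2)) = -106*(-220/3 + (1/2)*(-1/2)*(-3)) = -106*(-220/3 + 3/4) = -106*(-871/12) = 46163/6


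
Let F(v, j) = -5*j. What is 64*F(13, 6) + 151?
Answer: -1769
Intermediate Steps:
64*F(13, 6) + 151 = 64*(-5*6) + 151 = 64*(-30) + 151 = -1920 + 151 = -1769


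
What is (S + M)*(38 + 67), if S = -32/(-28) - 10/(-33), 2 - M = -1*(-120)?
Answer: -134620/11 ≈ -12238.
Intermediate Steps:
M = -118 (M = 2 - (-1)*(-120) = 2 - 1*120 = 2 - 120 = -118)
S = 334/231 (S = -32*(-1/28) - 10*(-1/33) = 8/7 + 10/33 = 334/231 ≈ 1.4459)
(S + M)*(38 + 67) = (334/231 - 118)*(38 + 67) = -26924/231*105 = -134620/11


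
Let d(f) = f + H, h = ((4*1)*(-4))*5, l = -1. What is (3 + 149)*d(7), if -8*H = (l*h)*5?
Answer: -6536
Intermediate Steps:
h = -80 (h = (4*(-4))*5 = -16*5 = -80)
H = -50 (H = -(-1*(-80))*5/8 = -10*5 = -⅛*400 = -50)
d(f) = -50 + f (d(f) = f - 50 = -50 + f)
(3 + 149)*d(7) = (3 + 149)*(-50 + 7) = 152*(-43) = -6536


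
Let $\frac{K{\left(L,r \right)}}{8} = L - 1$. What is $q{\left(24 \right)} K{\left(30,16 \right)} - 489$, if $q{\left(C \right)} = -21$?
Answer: $-5361$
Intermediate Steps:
$K{\left(L,r \right)} = -8 + 8 L$ ($K{\left(L,r \right)} = 8 \left(L - 1\right) = 8 \left(-1 + L\right) = -8 + 8 L$)
$q{\left(24 \right)} K{\left(30,16 \right)} - 489 = - 21 \left(-8 + 8 \cdot 30\right) - 489 = - 21 \left(-8 + 240\right) - 489 = \left(-21\right) 232 - 489 = -4872 - 489 = -5361$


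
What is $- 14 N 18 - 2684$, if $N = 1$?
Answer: $-2936$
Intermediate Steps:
$- 14 N 18 - 2684 = \left(-14\right) 1 \cdot 18 - 2684 = \left(-14\right) 18 - 2684 = -252 - 2684 = -2936$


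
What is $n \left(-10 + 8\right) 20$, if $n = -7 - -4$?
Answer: $120$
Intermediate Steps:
$n = -3$ ($n = -7 + 4 = -3$)
$n \left(-10 + 8\right) 20 = - 3 \left(-10 + 8\right) 20 = \left(-3\right) \left(-2\right) 20 = 6 \cdot 20 = 120$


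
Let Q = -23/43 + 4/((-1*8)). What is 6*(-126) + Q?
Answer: -65105/86 ≈ -757.04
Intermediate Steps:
Q = -89/86 (Q = -23*1/43 + 4/(-8) = -23/43 + 4*(-⅛) = -23/43 - ½ = -89/86 ≈ -1.0349)
6*(-126) + Q = 6*(-126) - 89/86 = -756 - 89/86 = -65105/86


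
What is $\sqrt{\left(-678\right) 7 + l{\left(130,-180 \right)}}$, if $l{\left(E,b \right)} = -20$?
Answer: $i \sqrt{4766} \approx 69.036 i$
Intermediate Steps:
$\sqrt{\left(-678\right) 7 + l{\left(130,-180 \right)}} = \sqrt{\left(-678\right) 7 - 20} = \sqrt{-4746 - 20} = \sqrt{-4766} = i \sqrt{4766}$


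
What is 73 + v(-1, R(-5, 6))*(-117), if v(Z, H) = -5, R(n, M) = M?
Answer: 658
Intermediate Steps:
73 + v(-1, R(-5, 6))*(-117) = 73 - 5*(-117) = 73 + 585 = 658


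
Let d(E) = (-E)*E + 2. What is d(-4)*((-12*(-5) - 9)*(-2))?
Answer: 1428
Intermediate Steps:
d(E) = 2 - E**2 (d(E) = -E**2 + 2 = 2 - E**2)
d(-4)*((-12*(-5) - 9)*(-2)) = (2 - 1*(-4)**2)*((-12*(-5) - 9)*(-2)) = (2 - 1*16)*((60 - 9)*(-2)) = (2 - 16)*(51*(-2)) = -14*(-102) = 1428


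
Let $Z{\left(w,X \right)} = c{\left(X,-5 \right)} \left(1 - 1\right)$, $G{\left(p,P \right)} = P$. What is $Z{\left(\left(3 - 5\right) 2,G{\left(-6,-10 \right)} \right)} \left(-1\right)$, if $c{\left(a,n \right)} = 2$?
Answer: $0$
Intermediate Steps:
$Z{\left(w,X \right)} = 0$ ($Z{\left(w,X \right)} = 2 \left(1 - 1\right) = 2 \cdot 0 = 0$)
$Z{\left(\left(3 - 5\right) 2,G{\left(-6,-10 \right)} \right)} \left(-1\right) = 0 \left(-1\right) = 0$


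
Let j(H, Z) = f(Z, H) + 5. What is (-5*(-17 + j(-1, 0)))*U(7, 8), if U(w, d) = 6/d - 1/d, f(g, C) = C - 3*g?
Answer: 325/8 ≈ 40.625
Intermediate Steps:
U(w, d) = 5/d
j(H, Z) = 5 + H - 3*Z (j(H, Z) = (H - 3*Z) + 5 = 5 + H - 3*Z)
(-5*(-17 + j(-1, 0)))*U(7, 8) = (-5*(-17 + (5 - 1 - 3*0)))*(5/8) = (-5*(-17 + (5 - 1 + 0)))*(5*(1/8)) = -5*(-17 + 4)*(5/8) = -5*(-13)*(5/8) = 65*(5/8) = 325/8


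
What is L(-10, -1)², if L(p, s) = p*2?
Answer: 400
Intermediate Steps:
L(p, s) = 2*p
L(-10, -1)² = (2*(-10))² = (-20)² = 400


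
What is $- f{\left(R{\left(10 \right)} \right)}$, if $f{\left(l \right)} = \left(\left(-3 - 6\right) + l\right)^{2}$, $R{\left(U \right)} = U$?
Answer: $-1$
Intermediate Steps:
$f{\left(l \right)} = \left(-9 + l\right)^{2}$
$- f{\left(R{\left(10 \right)} \right)} = - \left(-9 + 10\right)^{2} = - 1^{2} = \left(-1\right) 1 = -1$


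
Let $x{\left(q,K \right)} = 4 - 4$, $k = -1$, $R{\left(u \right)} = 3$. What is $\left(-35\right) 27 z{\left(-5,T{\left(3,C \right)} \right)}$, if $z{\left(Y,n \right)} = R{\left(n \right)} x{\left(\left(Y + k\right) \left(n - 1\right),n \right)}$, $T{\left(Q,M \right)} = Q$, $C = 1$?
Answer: $0$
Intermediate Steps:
$x{\left(q,K \right)} = 0$ ($x{\left(q,K \right)} = 4 - 4 = 0$)
$z{\left(Y,n \right)} = 0$ ($z{\left(Y,n \right)} = 3 \cdot 0 = 0$)
$\left(-35\right) 27 z{\left(-5,T{\left(3,C \right)} \right)} = \left(-35\right) 27 \cdot 0 = \left(-945\right) 0 = 0$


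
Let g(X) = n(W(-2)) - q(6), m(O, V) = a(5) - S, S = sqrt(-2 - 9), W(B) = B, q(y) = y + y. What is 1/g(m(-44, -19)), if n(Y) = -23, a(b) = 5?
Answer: -1/35 ≈ -0.028571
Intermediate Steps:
q(y) = 2*y
S = I*sqrt(11) (S = sqrt(-11) = I*sqrt(11) ≈ 3.3166*I)
m(O, V) = 5 - I*sqrt(11)
g(X) = -35 (g(X) = -23 - 2*6 = -23 - 1*12 = -23 - 12 = -35)
1/g(m(-44, -19)) = 1/(-35) = -1/35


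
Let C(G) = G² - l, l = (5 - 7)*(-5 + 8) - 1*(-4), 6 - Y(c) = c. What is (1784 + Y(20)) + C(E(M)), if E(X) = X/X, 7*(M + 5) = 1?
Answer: 1773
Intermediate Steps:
M = -34/7 (M = -5 + (⅐)*1 = -5 + ⅐ = -34/7 ≈ -4.8571)
Y(c) = 6 - c
l = -2 (l = -2*3 + 4 = -6 + 4 = -2)
E(X) = 1
C(G) = 2 + G² (C(G) = G² - 1*(-2) = G² + 2 = 2 + G²)
(1784 + Y(20)) + C(E(M)) = (1784 + (6 - 1*20)) + (2 + 1²) = (1784 + (6 - 20)) + (2 + 1) = (1784 - 14) + 3 = 1770 + 3 = 1773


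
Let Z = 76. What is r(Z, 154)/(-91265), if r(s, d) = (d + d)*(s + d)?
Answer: -14168/18253 ≈ -0.77620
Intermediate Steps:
r(s, d) = 2*d*(d + s) (r(s, d) = (2*d)*(d + s) = 2*d*(d + s))
r(Z, 154)/(-91265) = (2*154*(154 + 76))/(-91265) = (2*154*230)*(-1/91265) = 70840*(-1/91265) = -14168/18253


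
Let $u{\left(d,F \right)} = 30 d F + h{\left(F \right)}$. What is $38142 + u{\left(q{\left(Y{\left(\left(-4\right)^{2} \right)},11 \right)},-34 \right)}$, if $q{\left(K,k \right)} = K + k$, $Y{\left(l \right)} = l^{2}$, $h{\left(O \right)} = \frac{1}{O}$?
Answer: $- \frac{7962733}{34} \approx -2.342 \cdot 10^{5}$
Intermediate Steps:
$u{\left(d,F \right)} = \frac{1}{F} + 30 F d$ ($u{\left(d,F \right)} = 30 d F + \frac{1}{F} = 30 F d + \frac{1}{F} = \frac{1}{F} + 30 F d$)
$38142 + u{\left(q{\left(Y{\left(\left(-4\right)^{2} \right)},11 \right)},-34 \right)} = 38142 + \left(\frac{1}{-34} + 30 \left(-34\right) \left(\left(\left(-4\right)^{2}\right)^{2} + 11\right)\right) = 38142 + \left(- \frac{1}{34} + 30 \left(-34\right) \left(16^{2} + 11\right)\right) = 38142 + \left(- \frac{1}{34} + 30 \left(-34\right) \left(256 + 11\right)\right) = 38142 + \left(- \frac{1}{34} + 30 \left(-34\right) 267\right) = 38142 - \frac{9259561}{34} = - \frac{7962733}{34}$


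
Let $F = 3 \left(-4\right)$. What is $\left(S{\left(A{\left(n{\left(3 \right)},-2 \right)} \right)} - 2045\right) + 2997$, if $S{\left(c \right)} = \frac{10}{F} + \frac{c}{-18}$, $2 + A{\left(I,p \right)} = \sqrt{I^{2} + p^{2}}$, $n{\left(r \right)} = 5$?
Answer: $\frac{17123}{18} - \frac{\sqrt{29}}{18} \approx 950.98$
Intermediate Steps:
$F = -12$
$A{\left(I,p \right)} = -2 + \sqrt{I^{2} + p^{2}}$
$S{\left(c \right)} = - \frac{5}{6} - \frac{c}{18}$ ($S{\left(c \right)} = \frac{10}{-12} + \frac{c}{-18} = 10 \left(- \frac{1}{12}\right) + c \left(- \frac{1}{18}\right) = - \frac{5}{6} - \frac{c}{18}$)
$\left(S{\left(A{\left(n{\left(3 \right)},-2 \right)} \right)} - 2045\right) + 2997 = \left(\left(- \frac{5}{6} - \frac{-2 + \sqrt{5^{2} + \left(-2\right)^{2}}}{18}\right) - 2045\right) + 2997 = \left(\left(- \frac{5}{6} - \frac{-2 + \sqrt{25 + 4}}{18}\right) - 2045\right) + 2997 = \left(\left(- \frac{5}{6} - \frac{-2 + \sqrt{29}}{18}\right) - 2045\right) + 2997 = \left(\left(- \frac{5}{6} + \left(\frac{1}{9} - \frac{\sqrt{29}}{18}\right)\right) - 2045\right) + 2997 = \left(\left(- \frac{13}{18} - \frac{\sqrt{29}}{18}\right) - 2045\right) + 2997 = \left(- \frac{36823}{18} - \frac{\sqrt{29}}{18}\right) + 2997 = \frac{17123}{18} - \frac{\sqrt{29}}{18}$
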